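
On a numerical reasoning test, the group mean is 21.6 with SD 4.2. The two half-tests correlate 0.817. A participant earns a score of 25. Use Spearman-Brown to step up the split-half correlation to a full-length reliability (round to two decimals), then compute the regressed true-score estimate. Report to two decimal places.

24.66

Spearman-Brown: ρ = 2r/(1 + r) = 2(0.817)/(1 + 0.817) = 1.6340/1.817 = 0.8993 → 0.90
T̂ = 0.90(25) + 0.10(21.6) = 22.50 + 2.160 = 24.660 → 24.66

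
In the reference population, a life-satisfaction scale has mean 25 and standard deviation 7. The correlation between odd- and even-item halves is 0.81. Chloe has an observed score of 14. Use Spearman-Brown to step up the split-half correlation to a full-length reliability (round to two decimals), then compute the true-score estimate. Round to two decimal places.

15.10

Spearman-Brown: ρ = 2r/(1 + r) = 2(0.81)/(1 + 0.81) = 1.620/1.81 = 0.8950 → 0.90
Weight the observed score by reliability and the mean by (1 − reliability): T̂ = 0.90·14 + 0.10·25 = 12.60 + 2.50 = 15.100.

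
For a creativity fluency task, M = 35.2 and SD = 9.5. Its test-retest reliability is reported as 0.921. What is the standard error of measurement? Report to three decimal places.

SEM = SD · √(1 − ρ) = 9.5 × √0.079 = 9.5 × 0.2811 = 2.6702

2.670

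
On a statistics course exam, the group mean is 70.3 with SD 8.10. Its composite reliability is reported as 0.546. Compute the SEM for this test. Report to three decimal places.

SEM = SD · √(1 − ρ) = 8.10 × √0.454 = 8.10 × 0.6738 = 5.4577

5.458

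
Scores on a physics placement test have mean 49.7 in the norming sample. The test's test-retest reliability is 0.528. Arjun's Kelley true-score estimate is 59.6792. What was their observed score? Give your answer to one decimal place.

T̂ = ρX + (1 − ρ)μ  ⇒  X = (T̂ − (1 − ρ)μ) / ρ
X = (59.6792 − 0.472 × 49.7) / 0.528 = (59.6792 − 23.4584) / 0.528 = 36.2208 / 0.528 = 68.600

68.6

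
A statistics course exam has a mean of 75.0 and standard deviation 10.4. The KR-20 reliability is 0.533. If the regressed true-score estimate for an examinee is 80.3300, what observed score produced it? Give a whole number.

T̂ = ρX + (1 − ρ)μ  ⇒  X = (T̂ − (1 − ρ)μ) / ρ
X = (80.3300 − 0.467 × 75.0) / 0.533 = (80.3300 − 35.0250) / 0.533 = 45.3050 / 0.533 = 85.00

85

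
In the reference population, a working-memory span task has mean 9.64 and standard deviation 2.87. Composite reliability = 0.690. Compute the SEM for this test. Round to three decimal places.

1.598

SEM = SD · √(1 − ρ) = 2.87 × √0.310 = 2.87 × 0.5568 = 1.5979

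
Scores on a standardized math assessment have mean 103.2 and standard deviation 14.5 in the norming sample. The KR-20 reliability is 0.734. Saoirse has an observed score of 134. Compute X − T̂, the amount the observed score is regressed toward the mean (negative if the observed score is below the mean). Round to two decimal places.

T̂ = ρX + (1 − ρ)μ
  = 0.734 × 134 + 0.266 × 103.2
  = 98.356 + 27.4512
  = 125.8072
  ≈ 125.807
X − T̂ = 134 − 125.807 = 8.193 → 8.19

8.19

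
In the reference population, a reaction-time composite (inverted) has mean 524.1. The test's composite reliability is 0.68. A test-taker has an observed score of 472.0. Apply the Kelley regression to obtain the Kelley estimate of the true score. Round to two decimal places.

488.67

Regress the observed score toward the mean by the unreliability: T̂ = 0.68·472.0 + 0.32·524.1 = 320.960 + 167.712 = 488.672.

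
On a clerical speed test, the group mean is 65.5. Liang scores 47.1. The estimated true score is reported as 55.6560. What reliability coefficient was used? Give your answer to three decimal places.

T̂ = ρX + (1 − ρ)μ  ⇒  T̂ − μ = ρ(X − μ)
ρ = (T̂ − μ)/(X − μ) = (55.6560 − 65.5) / (47.1 − 65.5) = -9.8440 / -18.4 = 0.53500

0.535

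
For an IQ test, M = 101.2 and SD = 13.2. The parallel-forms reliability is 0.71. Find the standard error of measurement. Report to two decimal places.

SEM = SD · √(1 − ρ) = 13.2 × √0.29 = 13.2 × 0.5385 = 7.108

7.11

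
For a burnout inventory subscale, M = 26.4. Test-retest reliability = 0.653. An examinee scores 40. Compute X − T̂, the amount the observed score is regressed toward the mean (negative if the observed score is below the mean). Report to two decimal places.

4.72

T̂ = 0.653(40) + 0.347(26.4) = 26.120 + 9.1608 = 35.2808 → 35.281
X − T̂ = 40 − 35.281 = 4.719 → 4.72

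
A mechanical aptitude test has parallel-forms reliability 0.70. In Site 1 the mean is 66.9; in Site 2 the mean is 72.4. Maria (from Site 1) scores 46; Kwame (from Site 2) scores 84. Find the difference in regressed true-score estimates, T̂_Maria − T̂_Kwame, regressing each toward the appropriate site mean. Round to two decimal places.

-28.25

T̂_Maria = 0.70(46) + 0.30(66.9) = 52.2700
T̂_Kwame = 0.70(84) + 0.30(72.4) = 80.5200
Difference = 52.2700 − 80.5200 = -28.2500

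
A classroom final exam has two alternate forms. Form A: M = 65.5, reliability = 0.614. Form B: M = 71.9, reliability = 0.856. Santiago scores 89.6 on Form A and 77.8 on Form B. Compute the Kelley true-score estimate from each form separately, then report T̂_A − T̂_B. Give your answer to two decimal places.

T̂_A = 0.614(89.6) + 0.386(65.5) = 80.2974
T̂_B = 0.856(77.8) + 0.144(71.9) = 76.9504
T̂_A − T̂_B = 3.3470

3.35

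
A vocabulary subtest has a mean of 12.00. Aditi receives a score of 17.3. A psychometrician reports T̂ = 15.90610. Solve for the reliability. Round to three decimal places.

0.737

T̂ = ρX + (1 − ρ)μ  ⇒  T̂ − μ = ρ(X − μ)
ρ = (T̂ − μ)/(X − μ) = (15.90610 − 12.00) / (17.3 − 12.00) = 3.90610 / 5.30 = 0.73700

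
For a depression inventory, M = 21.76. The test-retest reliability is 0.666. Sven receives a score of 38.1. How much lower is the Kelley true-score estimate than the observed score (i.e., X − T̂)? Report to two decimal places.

Kelley's formula gives T̂ = 0.666·38.1 + 0.334·21.76 = 25.3746 + 7.26784 = 32.6424.
X − T̂ = 38.1 − 32.642 = 5.458 → 5.46

5.46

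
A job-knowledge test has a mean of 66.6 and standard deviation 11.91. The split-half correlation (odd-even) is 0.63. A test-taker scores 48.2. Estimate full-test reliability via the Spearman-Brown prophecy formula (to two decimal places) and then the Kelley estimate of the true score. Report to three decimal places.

52.432

Spearman-Brown: ρ = 2r/(1 + r) = 2(0.63)/(1 + 0.63) = 1.260/1.63 = 0.7730 → 0.77
Weight the observed score by reliability and the mean by (1 − reliability): T̂ = 0.77·48.2 + 0.23·66.6 = 37.114 + 15.318 = 52.4320.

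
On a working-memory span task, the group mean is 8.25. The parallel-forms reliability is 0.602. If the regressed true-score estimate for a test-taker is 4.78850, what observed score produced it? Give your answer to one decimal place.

2.5

T̂ = ρX + (1 − ρ)μ  ⇒  X = (T̂ − (1 − ρ)μ) / ρ
X = (4.78850 − 0.398 × 8.25) / 0.602 = (4.78850 − 3.28350) / 0.602 = 1.50500 / 0.602 = 2.500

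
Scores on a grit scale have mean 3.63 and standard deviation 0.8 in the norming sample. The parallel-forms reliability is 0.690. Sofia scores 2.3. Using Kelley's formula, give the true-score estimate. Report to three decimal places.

Regress the observed score toward the mean by the unreliability: T̂ = 0.690·2.3 + 0.310·3.63 = 1.5870 + 1.12530 = 2.7123.

2.712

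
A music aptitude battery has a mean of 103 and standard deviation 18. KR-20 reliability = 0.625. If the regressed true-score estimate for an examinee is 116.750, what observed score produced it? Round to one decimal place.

125.0

T̂ = ρX + (1 − ρ)μ  ⇒  X = (T̂ − (1 − ρ)μ) / ρ
X = (116.750 − 0.375 × 103) / 0.625 = (116.750 − 38.625) / 0.625 = 78.125 / 0.625 = 125.000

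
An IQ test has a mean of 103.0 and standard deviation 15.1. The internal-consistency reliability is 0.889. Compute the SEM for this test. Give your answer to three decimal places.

5.031

SEM = SD · √(1 − ρ) = 15.1 × √0.111 = 15.1 × 0.3332 = 5.0308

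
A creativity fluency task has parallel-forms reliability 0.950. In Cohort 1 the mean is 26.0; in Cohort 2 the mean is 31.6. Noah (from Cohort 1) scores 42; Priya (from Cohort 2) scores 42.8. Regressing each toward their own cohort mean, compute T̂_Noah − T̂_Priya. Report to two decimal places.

-1.04

T̂_Noah = 0.950(42) + 0.050(26.0) = 41.2000
T̂_Priya = 0.950(42.8) + 0.050(31.6) = 42.2400
Difference = 41.2000 − 42.2400 = -1.0400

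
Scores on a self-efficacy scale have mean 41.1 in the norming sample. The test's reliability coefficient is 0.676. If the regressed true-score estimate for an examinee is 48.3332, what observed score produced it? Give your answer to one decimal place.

51.8

T̂ = ρX + (1 − ρ)μ  ⇒  X = (T̂ − (1 − ρ)μ) / ρ
X = (48.3332 − 0.324 × 41.1) / 0.676 = (48.3332 − 13.3164) / 0.676 = 35.0168 / 0.676 = 51.800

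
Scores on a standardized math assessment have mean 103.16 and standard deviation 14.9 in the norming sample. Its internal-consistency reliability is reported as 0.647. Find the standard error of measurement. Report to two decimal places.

SEM = SD · √(1 − ρ) = 14.9 × √0.353 = 14.9 × 0.5941 = 8.853

8.85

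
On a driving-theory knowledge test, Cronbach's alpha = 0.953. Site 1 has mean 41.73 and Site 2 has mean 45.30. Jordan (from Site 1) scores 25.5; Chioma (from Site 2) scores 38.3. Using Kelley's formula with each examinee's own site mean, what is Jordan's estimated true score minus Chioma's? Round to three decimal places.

T̂_Jordan = 0.953(25.5) + 0.047(41.73) = 26.26281
T̂_Chioma = 0.953(38.3) + 0.047(45.30) = 38.62900
Difference = 26.26281 − 38.62900 = -12.36619

-12.366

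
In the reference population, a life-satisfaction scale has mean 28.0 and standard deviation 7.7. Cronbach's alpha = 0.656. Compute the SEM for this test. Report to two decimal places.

4.52

SEM = SD · √(1 − ρ) = 7.7 × √0.344 = 7.7 × 0.5865 = 4.516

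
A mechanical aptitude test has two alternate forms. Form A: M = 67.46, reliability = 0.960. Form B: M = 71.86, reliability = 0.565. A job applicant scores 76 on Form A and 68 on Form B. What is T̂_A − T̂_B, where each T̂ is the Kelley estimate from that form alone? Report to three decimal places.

5.979

T̂_A = 0.960(76) + 0.040(67.46) = 75.65840
T̂_B = 0.565(68) + 0.435(71.86) = 69.67910
T̂_A − T̂_B = 5.97930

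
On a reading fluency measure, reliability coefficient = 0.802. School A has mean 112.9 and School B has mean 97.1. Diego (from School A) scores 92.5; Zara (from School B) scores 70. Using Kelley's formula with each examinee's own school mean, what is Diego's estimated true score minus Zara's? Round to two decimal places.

21.17

T̂_Diego = 0.802(92.5) + 0.198(112.9) = 96.5392
T̂_Zara = 0.802(70) + 0.198(97.1) = 75.3658
Difference = 96.5392 − 75.3658 = 21.1734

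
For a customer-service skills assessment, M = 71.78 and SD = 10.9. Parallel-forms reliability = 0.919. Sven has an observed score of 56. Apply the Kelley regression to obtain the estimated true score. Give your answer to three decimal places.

Weight the observed score by reliability and the mean by (1 − reliability): T̂ = 0.919·56 + 0.081·71.78 = 51.464 + 5.81418 = 57.2782.

57.278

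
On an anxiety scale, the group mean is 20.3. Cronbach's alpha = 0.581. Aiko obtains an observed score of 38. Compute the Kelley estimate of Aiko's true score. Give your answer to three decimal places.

30.584

T̂ = 0.581(38) + 0.419(20.3) = 22.078 + 8.5057 = 30.5837 → 30.584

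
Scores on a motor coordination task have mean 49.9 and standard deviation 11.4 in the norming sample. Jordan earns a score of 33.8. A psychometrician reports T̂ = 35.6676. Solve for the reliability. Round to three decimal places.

0.884

T̂ = ρX + (1 − ρ)μ  ⇒  T̂ − μ = ρ(X − μ)
ρ = (T̂ − μ)/(X − μ) = (35.6676 − 49.9) / (33.8 − 49.9) = -14.2324 / -16.1 = 0.88400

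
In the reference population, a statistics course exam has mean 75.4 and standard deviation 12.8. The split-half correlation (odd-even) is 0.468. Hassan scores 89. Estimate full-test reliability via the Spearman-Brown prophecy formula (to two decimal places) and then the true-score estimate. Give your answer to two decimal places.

84.10

Spearman-Brown: ρ = 2r/(1 + r) = 2(0.468)/(1 + 0.468) = 0.9360/1.468 = 0.6376 → 0.64
T̂ = ρX + (1 − ρ)μ
  = 0.64 × 89 + 0.36 × 75.4
  = 56.96 + 27.144
  = 84.104
  ≈ 84.10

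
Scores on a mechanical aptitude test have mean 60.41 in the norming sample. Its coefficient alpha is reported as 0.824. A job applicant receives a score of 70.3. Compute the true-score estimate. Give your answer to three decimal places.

68.559

T̂ = ρX + (1 − ρ)μ
  = 0.824 × 70.3 + 0.176 × 60.41
  = 57.9272 + 10.63216
  = 68.5594
  ≈ 68.559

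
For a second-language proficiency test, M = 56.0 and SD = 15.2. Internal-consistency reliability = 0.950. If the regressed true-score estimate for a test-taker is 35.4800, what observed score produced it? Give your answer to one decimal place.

34.4

T̂ = ρX + (1 − ρ)μ  ⇒  X = (T̂ − (1 − ρ)μ) / ρ
X = (35.4800 − 0.050 × 56.0) / 0.950 = (35.4800 − 2.8000) / 0.950 = 32.6800 / 0.950 = 34.400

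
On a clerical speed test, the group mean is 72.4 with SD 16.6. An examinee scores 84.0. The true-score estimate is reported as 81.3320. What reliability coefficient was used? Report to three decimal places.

0.770

T̂ = ρX + (1 − ρ)μ  ⇒  T̂ − μ = ρ(X − μ)
ρ = (T̂ − μ)/(X − μ) = (81.3320 − 72.4) / (84.0 − 72.4) = 8.9320 / 11.6 = 0.77000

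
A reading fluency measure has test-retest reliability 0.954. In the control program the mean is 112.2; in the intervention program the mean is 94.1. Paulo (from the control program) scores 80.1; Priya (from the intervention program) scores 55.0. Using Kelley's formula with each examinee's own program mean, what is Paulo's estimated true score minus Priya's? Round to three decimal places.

24.778

T̂_Paulo = 0.954(80.1) + 0.046(112.2) = 81.57660
T̂_Priya = 0.954(55.0) + 0.046(94.1) = 56.79860
Difference = 81.57660 − 56.79860 = 24.77800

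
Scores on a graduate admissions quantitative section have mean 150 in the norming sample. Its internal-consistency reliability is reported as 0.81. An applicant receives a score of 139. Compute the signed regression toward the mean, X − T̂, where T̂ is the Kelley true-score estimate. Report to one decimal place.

T̂ = 0.81(139) + 0.19(150) = 112.59 + 28.50 = 141.090 → 141.09
X − T̂ = 139 − 141.09 = -2.09 → -2.1

-2.1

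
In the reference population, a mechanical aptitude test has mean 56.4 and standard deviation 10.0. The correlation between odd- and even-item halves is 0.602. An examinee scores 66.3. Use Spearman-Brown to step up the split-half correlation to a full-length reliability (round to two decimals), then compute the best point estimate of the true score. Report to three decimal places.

Spearman-Brown: ρ = 2r/(1 + r) = 2(0.602)/(1 + 0.602) = 1.2040/1.602 = 0.7516 → 0.75
T̂ = 0.75(66.3) + 0.25(56.4) = 49.725 + 14.100 = 63.8250 → 63.825

63.825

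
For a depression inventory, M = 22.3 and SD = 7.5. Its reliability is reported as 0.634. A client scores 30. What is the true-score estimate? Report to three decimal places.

Kelley's formula gives T̂ = 0.634·30 + 0.366·22.3 = 19.020 + 8.1618 = 27.1818.

27.182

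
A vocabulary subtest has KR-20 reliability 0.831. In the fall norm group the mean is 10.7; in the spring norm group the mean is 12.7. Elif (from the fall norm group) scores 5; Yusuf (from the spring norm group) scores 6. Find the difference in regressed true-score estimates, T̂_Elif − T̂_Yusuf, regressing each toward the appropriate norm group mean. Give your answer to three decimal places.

T̂_Elif = 0.831(5) + 0.169(10.7) = 5.96330
T̂_Yusuf = 0.831(6) + 0.169(12.7) = 7.13230
Difference = 5.96330 − 7.13230 = -1.16900

-1.169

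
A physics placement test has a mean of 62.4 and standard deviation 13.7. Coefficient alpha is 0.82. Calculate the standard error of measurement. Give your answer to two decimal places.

5.81

SEM = SD · √(1 − ρ) = 13.7 × √0.18 = 13.7 × 0.4243 = 5.812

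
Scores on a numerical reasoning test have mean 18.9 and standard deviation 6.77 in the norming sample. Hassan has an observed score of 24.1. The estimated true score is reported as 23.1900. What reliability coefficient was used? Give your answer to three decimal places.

0.825

T̂ = ρX + (1 − ρ)μ  ⇒  T̂ − μ = ρ(X − μ)
ρ = (T̂ − μ)/(X − μ) = (23.1900 − 18.9) / (24.1 − 18.9) = 4.2900 / 5.2 = 0.82500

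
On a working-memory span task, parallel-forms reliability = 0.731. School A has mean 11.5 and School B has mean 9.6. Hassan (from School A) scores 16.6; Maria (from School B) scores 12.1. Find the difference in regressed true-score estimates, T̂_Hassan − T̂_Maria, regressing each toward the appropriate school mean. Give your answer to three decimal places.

3.801

T̂_Hassan = 0.731(16.6) + 0.269(11.5) = 15.22810
T̂_Maria = 0.731(12.1) + 0.269(9.6) = 11.42750
Difference = 15.22810 − 11.42750 = 3.80060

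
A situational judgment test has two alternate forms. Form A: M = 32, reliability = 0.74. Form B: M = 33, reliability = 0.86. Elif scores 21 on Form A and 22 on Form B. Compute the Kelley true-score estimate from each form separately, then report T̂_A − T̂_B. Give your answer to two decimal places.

0.32

T̂_A = 0.74(21) + 0.26(32) = 23.8600
T̂_B = 0.86(22) + 0.14(33) = 23.5400
T̂_A − T̂_B = 0.3200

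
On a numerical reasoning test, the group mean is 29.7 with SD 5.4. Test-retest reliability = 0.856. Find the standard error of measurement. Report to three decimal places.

SEM = SD · √(1 − ρ) = 5.4 × √0.144 = 5.4 × 0.3795 = 2.0492

2.049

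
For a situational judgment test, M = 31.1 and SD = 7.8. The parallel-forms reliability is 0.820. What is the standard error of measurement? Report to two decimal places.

SEM = SD · √(1 − ρ) = 7.8 × √0.180 = 7.8 × 0.4243 = 3.309

3.31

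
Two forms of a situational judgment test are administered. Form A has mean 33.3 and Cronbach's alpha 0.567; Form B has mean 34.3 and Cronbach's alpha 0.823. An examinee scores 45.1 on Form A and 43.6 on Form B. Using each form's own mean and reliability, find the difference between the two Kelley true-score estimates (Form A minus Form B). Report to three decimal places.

T̂_A = 0.567(45.1) + 0.433(33.3) = 39.99060
T̂_B = 0.823(43.6) + 0.177(34.3) = 41.95390
T̂_A − T̂_B = -1.96330

-1.963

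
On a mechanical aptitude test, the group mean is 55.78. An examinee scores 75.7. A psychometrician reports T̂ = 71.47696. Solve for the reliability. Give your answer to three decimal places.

0.788

T̂ = ρX + (1 − ρ)μ  ⇒  T̂ − μ = ρ(X − μ)
ρ = (T̂ − μ)/(X − μ) = (71.47696 − 55.78) / (75.7 − 55.78) = 15.69696 / 19.92 = 0.78800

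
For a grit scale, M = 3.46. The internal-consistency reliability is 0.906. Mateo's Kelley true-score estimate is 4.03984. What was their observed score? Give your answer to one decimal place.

4.1

T̂ = ρX + (1 − ρ)μ  ⇒  X = (T̂ − (1 − ρ)μ) / ρ
X = (4.03984 − 0.094 × 3.46) / 0.906 = (4.03984 − 0.32524) / 0.906 = 3.71460 / 0.906 = 4.100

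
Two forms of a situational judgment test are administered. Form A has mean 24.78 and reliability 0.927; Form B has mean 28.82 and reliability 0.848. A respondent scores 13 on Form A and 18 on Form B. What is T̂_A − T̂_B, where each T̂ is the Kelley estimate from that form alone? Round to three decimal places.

T̂_A = 0.927(13) + 0.073(24.78) = 13.85994
T̂_B = 0.848(18) + 0.152(28.82) = 19.64464
T̂_A − T̂_B = -5.78470

-5.785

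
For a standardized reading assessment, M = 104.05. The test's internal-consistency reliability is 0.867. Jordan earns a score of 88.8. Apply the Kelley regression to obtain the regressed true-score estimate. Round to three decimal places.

90.828

T̂ = ρX + (1 − ρ)μ
  = 0.867 × 88.8 + 0.133 × 104.05
  = 76.9896 + 13.83865
  = 90.8282
  ≈ 90.828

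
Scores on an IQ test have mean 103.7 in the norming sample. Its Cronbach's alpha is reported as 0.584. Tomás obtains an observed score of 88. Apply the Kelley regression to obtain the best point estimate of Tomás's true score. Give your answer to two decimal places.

T̂ = 0.584(88) + 0.416(103.7) = 51.392 + 43.1392 = 94.531 → 94.53

94.53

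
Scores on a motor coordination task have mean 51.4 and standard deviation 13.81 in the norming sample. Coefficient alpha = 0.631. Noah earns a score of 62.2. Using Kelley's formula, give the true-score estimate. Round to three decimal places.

T̂ = 0.631(62.2) + 0.369(51.4) = 39.2482 + 18.9666 = 58.2148 → 58.215

58.215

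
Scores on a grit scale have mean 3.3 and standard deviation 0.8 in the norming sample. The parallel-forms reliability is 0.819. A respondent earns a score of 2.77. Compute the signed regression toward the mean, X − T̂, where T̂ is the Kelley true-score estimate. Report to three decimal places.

T̂ = ρX + (1 − ρ)μ
  = 0.819 × 2.77 + 0.181 × 3.3
  = 2.26863 + 0.5973
  = 2.86593
  ≈ 2.8659
X − T̂ = 2.77 − 2.8659 = -0.0959 → -0.096

-0.096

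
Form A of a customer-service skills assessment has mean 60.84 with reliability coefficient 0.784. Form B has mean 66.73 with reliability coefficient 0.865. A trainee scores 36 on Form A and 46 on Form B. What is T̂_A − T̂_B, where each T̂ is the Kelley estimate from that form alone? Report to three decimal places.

T̂_A = 0.784(36) + 0.216(60.84) = 41.36544
T̂_B = 0.865(46) + 0.135(66.73) = 48.79855
T̂_A − T̂_B = -7.43311

-7.433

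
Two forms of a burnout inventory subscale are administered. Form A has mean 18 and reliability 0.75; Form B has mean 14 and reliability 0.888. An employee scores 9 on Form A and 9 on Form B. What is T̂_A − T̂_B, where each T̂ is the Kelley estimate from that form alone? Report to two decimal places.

T̂_A = 0.75(9) + 0.25(18) = 11.2500
T̂_B = 0.888(9) + 0.112(14) = 9.5600
T̂_A − T̂_B = 1.6900

1.69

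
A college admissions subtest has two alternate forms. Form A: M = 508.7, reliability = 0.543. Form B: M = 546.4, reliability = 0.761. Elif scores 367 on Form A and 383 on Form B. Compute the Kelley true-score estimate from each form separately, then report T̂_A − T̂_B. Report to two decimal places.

T̂_A = 0.543(367) + 0.457(508.7) = 431.7569
T̂_B = 0.761(383) + 0.239(546.4) = 422.0526
T̂_A − T̂_B = 9.7043

9.70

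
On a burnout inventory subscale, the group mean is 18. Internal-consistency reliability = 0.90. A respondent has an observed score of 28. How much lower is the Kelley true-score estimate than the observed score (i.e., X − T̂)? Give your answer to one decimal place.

1.0

T̂ = ρX + (1 − ρ)μ
  = 0.90 × 28 + 0.10 × 18
  = 25.20 + 1.80
  = 27.000
  ≈ 27.00
X − T̂ = 28 − 27.00 = 1.00 → 1.0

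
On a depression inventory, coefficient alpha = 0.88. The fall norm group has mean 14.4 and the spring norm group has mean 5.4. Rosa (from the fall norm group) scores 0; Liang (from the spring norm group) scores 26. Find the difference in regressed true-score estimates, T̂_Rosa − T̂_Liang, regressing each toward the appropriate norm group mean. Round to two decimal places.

T̂_Rosa = 0.88(0) + 0.12(14.4) = 1.7280
T̂_Liang = 0.88(26) + 0.12(5.4) = 23.5280
Difference = 1.7280 − 23.5280 = -21.8000

-21.80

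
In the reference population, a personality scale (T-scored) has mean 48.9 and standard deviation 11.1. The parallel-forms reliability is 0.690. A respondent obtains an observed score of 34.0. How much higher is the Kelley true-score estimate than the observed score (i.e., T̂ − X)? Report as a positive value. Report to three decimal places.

T̂ = ρX + (1 − ρ)μ
  = 0.690 × 34.0 + 0.310 × 48.9
  = 23.4600 + 15.1590
  = 38.61900
  ≈ 38.6190
T̂ − X = 38.6190 − 34.0 = 4.6190 → 4.619

4.619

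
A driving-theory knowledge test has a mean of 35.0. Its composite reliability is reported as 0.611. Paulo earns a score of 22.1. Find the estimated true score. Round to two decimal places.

Weight the observed score by reliability and the mean by (1 − reliability): T̂ = 0.611·22.1 + 0.389·35.0 = 13.5031 + 13.6150 = 27.118.

27.12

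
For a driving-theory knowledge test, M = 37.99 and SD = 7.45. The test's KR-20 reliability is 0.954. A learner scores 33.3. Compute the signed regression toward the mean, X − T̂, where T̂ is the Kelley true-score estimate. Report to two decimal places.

-0.22

T̂ = ρX + (1 − ρ)μ
  = 0.954 × 33.3 + 0.046 × 37.99
  = 31.7682 + 1.74754
  = 33.5157
  ≈ 33.516
X − T̂ = 33.3 − 33.516 = -0.216 → -0.22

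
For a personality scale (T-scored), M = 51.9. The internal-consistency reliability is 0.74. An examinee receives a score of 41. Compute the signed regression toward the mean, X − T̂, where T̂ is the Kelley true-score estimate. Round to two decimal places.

T̂ = 0.74(41) + 0.26(51.9) = 30.34 + 13.494 = 43.8340 → 43.834
X − T̂ = 41 − 43.834 = -2.834 → -2.83

-2.83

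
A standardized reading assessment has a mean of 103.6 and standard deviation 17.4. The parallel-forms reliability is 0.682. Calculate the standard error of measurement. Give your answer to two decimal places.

SEM = SD · √(1 − ρ) = 17.4 × √0.318 = 17.4 × 0.5639 = 9.812

9.81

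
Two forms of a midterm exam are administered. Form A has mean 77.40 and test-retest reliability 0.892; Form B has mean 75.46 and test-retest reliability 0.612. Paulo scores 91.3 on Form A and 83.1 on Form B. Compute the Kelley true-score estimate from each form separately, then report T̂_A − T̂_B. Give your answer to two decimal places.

T̂_A = 0.892(91.3) + 0.108(77.40) = 89.7988
T̂_B = 0.612(83.1) + 0.388(75.46) = 80.1357
T̂_A − T̂_B = 9.6631

9.66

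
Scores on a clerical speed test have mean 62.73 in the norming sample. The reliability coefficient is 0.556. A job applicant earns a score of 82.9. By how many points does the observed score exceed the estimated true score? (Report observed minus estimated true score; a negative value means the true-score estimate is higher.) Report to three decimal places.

8.955

T̂ = ρX + (1 − ρ)μ
  = 0.556 × 82.9 + 0.444 × 62.73
  = 46.0924 + 27.85212
  = 73.94452
  ≈ 73.9445
X − T̂ = 82.9 − 73.9445 = 8.9555 → 8.955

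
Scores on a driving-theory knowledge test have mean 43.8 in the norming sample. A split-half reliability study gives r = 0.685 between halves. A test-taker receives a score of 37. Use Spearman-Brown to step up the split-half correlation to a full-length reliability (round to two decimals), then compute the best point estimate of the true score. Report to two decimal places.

Spearman-Brown: ρ = 2r/(1 + r) = 2(0.685)/(1 + 0.685) = 1.3700/1.685 = 0.8131 → 0.81
T̂ = 0.81(37) + 0.19(43.8) = 29.97 + 8.322 = 38.292 → 38.29

38.29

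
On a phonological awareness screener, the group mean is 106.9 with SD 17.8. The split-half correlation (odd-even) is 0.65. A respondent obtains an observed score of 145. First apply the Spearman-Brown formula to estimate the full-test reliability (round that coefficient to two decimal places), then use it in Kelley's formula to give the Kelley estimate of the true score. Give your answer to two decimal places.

137.00

Spearman-Brown: ρ = 2r/(1 + r) = 2(0.65)/(1 + 0.65) = 1.300/1.65 = 0.7879 → 0.79
Regress the observed score toward the mean by the unreliability: T̂ = 0.79·145 + 0.21·106.9 = 114.55 + 22.449 = 136.999.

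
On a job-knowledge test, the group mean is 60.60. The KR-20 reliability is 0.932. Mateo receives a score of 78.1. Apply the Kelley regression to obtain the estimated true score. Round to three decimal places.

76.910

Regress the observed score toward the mean by the unreliability: T̂ = 0.932·78.1 + 0.068·60.60 = 72.7892 + 4.12080 = 76.9100.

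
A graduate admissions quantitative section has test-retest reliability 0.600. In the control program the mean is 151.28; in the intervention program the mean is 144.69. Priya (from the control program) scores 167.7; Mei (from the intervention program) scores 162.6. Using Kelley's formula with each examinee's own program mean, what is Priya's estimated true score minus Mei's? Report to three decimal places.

T̂_Priya = 0.600(167.7) + 0.400(151.28) = 161.13200
T̂_Mei = 0.600(162.6) + 0.400(144.69) = 155.43600
Difference = 161.13200 − 155.43600 = 5.69600

5.696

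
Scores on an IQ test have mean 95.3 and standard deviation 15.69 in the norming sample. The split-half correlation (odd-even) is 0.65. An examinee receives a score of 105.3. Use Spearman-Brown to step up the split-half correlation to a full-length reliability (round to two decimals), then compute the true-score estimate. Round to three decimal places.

Spearman-Brown: ρ = 2r/(1 + r) = 2(0.65)/(1 + 0.65) = 1.300/1.65 = 0.7879 → 0.79
Kelley's formula gives T̂ = 0.79·105.3 + 0.21·95.3 = 83.187 + 20.013 = 103.2000.

103.200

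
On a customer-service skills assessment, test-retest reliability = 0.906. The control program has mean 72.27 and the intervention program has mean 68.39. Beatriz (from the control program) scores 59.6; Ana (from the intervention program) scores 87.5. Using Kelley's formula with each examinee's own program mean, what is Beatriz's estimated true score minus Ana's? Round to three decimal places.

T̂_Beatriz = 0.906(59.6) + 0.094(72.27) = 60.79098
T̂_Ana = 0.906(87.5) + 0.094(68.39) = 85.70366
Difference = 60.79098 − 85.70366 = -24.91268

-24.913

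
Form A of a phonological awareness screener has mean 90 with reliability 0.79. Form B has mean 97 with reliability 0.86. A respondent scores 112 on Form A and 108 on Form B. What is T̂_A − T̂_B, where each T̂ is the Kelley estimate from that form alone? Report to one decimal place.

0.9

T̂_A = 0.79(112) + 0.21(90) = 107.380
T̂_B = 0.86(108) + 0.14(97) = 106.460
T̂_A − T̂_B = 0.920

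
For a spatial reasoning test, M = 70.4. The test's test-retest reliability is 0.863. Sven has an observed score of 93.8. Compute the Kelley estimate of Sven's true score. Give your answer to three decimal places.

90.594

T̂ = ρX + (1 − ρ)μ
  = 0.863 × 93.8 + 0.137 × 70.4
  = 80.9494 + 9.6448
  = 90.5942
  ≈ 90.594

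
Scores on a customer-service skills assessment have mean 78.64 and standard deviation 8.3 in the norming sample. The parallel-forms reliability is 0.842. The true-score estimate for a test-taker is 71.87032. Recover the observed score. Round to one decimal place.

T̂ = ρX + (1 − ρ)μ  ⇒  X = (T̂ − (1 − ρ)μ) / ρ
X = (71.87032 − 0.158 × 78.64) / 0.842 = (71.87032 − 12.42512) / 0.842 = 59.44520 / 0.842 = 70.600

70.6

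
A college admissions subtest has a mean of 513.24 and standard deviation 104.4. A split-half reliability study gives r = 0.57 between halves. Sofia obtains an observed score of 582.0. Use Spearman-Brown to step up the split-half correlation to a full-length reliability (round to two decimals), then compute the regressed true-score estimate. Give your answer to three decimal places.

Spearman-Brown: ρ = 2r/(1 + r) = 2(0.57)/(1 + 0.57) = 1.140/1.57 = 0.7261 → 0.73
Regress the observed score toward the mean by the unreliability: T̂ = 0.73·582.0 + 0.27·513.24 = 424.860 + 138.5748 = 563.4348.

563.435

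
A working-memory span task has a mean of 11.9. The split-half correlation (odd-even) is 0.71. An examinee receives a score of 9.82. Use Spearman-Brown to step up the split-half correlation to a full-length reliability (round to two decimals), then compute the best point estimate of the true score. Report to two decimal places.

Spearman-Brown: ρ = 2r/(1 + r) = 2(0.71)/(1 + 0.71) = 1.420/1.71 = 0.8304 → 0.83
Weight the observed score by reliability and the mean by (1 − reliability): T̂ = 0.83·9.82 + 0.17·11.9 = 8.1506 + 2.023 = 10.174.

10.17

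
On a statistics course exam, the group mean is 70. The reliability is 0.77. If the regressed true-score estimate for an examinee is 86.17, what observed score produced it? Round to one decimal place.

91.0

T̂ = ρX + (1 − ρ)μ  ⇒  X = (T̂ − (1 − ρ)μ) / ρ
X = (86.17 − 0.23 × 70) / 0.77 = (86.17 − 16.10) / 0.77 = 70.07 / 0.77 = 91.000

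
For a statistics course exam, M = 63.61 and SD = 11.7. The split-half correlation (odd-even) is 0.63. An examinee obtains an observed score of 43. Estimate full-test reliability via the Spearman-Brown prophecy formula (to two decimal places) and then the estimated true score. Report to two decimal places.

47.74

Spearman-Brown: ρ = 2r/(1 + r) = 2(0.63)/(1 + 0.63) = 1.260/1.63 = 0.7730 → 0.77
T̂ = 0.77(43) + 0.23(63.61) = 33.11 + 14.6303 = 47.740 → 47.74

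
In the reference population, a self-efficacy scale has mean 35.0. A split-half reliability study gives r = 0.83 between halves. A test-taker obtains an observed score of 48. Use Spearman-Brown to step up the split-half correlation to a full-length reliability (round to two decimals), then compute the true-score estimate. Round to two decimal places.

Spearman-Brown: ρ = 2r/(1 + r) = 2(0.83)/(1 + 0.83) = 1.660/1.83 = 0.9071 → 0.91
T̂ = ρX + (1 − ρ)μ
  = 0.91 × 48 + 0.09 × 35.0
  = 43.68 + 3.150
  = 46.830
  ≈ 46.83

46.83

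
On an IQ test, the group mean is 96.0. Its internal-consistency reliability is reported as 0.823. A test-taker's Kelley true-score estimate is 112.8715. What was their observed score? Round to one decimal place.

116.5

T̂ = ρX + (1 − ρ)μ  ⇒  X = (T̂ − (1 − ρ)μ) / ρ
X = (112.8715 − 0.177 × 96.0) / 0.823 = (112.8715 − 16.9920) / 0.823 = 95.8795 / 0.823 = 116.500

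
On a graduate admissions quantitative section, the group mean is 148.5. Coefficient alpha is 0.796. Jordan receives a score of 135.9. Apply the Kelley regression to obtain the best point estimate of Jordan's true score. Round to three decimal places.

138.470

T̂ = 0.796(135.9) + 0.204(148.5) = 108.1764 + 30.2940 = 138.4704 → 138.470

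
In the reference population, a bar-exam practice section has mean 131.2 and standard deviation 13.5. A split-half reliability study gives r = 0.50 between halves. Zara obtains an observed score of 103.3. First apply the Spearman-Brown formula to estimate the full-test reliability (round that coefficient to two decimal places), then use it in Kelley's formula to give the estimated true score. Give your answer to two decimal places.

112.51

Spearman-Brown: ρ = 2r/(1 + r) = 2(0.50)/(1 + 0.50) = 1.000/1.50 = 0.6667 → 0.67
Weight the observed score by reliability and the mean by (1 − reliability): T̂ = 0.67·103.3 + 0.33·131.2 = 69.211 + 43.296 = 112.507.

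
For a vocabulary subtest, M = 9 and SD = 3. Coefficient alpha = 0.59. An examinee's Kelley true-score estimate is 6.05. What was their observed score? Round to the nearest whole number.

4

T̂ = ρX + (1 − ρ)μ  ⇒  X = (T̂ − (1 − ρ)μ) / ρ
X = (6.05 − 0.41 × 9) / 0.59 = (6.05 − 3.69) / 0.59 = 2.36 / 0.59 = 4.00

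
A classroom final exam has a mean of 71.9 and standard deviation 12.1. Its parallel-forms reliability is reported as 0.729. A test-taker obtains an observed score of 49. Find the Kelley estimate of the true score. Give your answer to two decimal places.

Kelley's formula gives T̂ = 0.729·49 + 0.271·71.9 = 35.721 + 19.4849 = 55.206.

55.21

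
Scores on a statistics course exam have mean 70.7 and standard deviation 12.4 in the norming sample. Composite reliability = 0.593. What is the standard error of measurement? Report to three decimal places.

SEM = SD · √(1 − ρ) = 12.4 × √0.407 = 12.4 × 0.6380 = 7.9108

7.911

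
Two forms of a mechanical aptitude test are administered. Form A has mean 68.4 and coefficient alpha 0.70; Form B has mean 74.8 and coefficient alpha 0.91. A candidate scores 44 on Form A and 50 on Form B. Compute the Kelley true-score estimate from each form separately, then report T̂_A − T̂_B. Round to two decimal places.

-0.91

T̂_A = 0.70(44) + 0.30(68.4) = 51.3200
T̂_B = 0.91(50) + 0.09(74.8) = 52.2320
T̂_A − T̂_B = -0.9120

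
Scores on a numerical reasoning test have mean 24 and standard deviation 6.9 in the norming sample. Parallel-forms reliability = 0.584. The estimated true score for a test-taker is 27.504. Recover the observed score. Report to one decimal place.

T̂ = ρX + (1 − ρ)μ  ⇒  X = (T̂ − (1 − ρ)μ) / ρ
X = (27.504 − 0.416 × 24) / 0.584 = (27.504 − 9.984) / 0.584 = 17.520 / 0.584 = 30.000

30.0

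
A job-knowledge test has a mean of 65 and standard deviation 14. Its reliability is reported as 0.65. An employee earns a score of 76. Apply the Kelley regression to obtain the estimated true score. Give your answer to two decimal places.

72.15

Kelley's formula gives T̂ = 0.65·76 + 0.35·65 = 49.40 + 22.75 = 72.150.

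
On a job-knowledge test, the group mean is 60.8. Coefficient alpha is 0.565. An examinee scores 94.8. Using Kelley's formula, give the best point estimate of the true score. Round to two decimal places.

80.01

T̂ = 0.565(94.8) + 0.435(60.8) = 53.5620 + 26.4480 = 80.010 → 80.01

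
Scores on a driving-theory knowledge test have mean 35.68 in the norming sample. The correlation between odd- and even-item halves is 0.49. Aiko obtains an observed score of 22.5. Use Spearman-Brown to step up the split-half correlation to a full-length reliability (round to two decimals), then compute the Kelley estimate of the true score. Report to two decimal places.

26.98

Spearman-Brown: ρ = 2r/(1 + r) = 2(0.49)/(1 + 0.49) = 0.980/1.49 = 0.6577 → 0.66
Regress the observed score toward the mean by the unreliability: T̂ = 0.66·22.5 + 0.34·35.68 = 14.850 + 12.1312 = 26.981.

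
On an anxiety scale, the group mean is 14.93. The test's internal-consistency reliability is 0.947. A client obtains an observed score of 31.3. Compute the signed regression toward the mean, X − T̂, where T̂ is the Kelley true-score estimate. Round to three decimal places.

0.868

T̂ = ρX + (1 − ρ)μ
  = 0.947 × 31.3 + 0.053 × 14.93
  = 29.6411 + 0.79129
  = 30.43239
  ≈ 30.4324
X − T̂ = 31.3 − 30.4324 = 0.8676 → 0.868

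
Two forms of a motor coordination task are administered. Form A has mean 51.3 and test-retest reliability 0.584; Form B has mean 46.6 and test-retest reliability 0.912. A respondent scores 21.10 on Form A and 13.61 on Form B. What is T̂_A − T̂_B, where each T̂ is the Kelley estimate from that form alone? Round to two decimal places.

T̂_A = 0.584(21.10) + 0.416(51.3) = 33.6632
T̂_B = 0.912(13.61) + 0.088(46.6) = 16.5131
T̂_A − T̂_B = 17.1501

17.15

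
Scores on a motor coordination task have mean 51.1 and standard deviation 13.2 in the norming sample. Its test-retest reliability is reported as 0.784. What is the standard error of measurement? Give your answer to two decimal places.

6.13

SEM = SD · √(1 − ρ) = 13.2 × √0.216 = 13.2 × 0.4648 = 6.135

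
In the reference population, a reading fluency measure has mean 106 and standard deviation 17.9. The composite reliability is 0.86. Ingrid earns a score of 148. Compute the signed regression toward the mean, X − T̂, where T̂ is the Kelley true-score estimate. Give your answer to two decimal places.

T̂ = 0.86(148) + 0.14(106) = 127.28 + 14.84 = 142.1200 → 142.120
X − T̂ = 148 − 142.120 = 5.880 → 5.88

5.88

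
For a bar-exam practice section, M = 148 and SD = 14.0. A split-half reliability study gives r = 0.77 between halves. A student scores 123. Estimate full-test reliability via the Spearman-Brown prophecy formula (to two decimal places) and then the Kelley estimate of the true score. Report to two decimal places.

Spearman-Brown: ρ = 2r/(1 + r) = 2(0.77)/(1 + 0.77) = 1.540/1.77 = 0.8701 → 0.87
T̂ = 0.87(123) + 0.13(148) = 107.01 + 19.24 = 126.250 → 126.25

126.25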